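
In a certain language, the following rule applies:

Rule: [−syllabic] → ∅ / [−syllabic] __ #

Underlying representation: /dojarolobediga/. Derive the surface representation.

No segment of /dojarolobediga/ meets the structural description of the rule, so the form surfaces unchanged.

dojarolobediga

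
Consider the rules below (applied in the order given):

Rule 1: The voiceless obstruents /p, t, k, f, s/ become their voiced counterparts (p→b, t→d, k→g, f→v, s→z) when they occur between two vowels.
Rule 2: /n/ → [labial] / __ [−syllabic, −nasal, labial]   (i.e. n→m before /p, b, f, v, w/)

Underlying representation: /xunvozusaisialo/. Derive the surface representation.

xumvozuzaizialo

Rule 1 (intervocalic voicing): /s/ is a voiceless obstruent between vowels /u/ and /a/, so it voices to [z]. /s/ is a voiceless obstruent between vowels /i/ and /i/, so it voices to [z]. /xunvozusaisialo/ → xunvozuzaizialo.
Rule 2 (nasal place assimilation): /n/ precedes the labial consonant /v/, so it assimilates in place to [m]. /xunvozuzaizialo/ → xumvozuzaizialo.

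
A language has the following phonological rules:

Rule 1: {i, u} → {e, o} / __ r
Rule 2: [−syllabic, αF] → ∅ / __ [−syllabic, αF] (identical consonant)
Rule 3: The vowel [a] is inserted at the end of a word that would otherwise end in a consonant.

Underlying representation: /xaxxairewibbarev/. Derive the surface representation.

xaxaerewibareva

Rule 1 (pre-rhotic lowering): /i/ is a high vowel immediately before /r/, so it lowers to [e]. /xaxxairewibbarev/ → xaxxaerewibbarev.
Rule 2 (degemination): /xx/ is a geminate; the first /x/ deletes. /bb/ is a geminate; the first /b/ deletes. /xaxxaerewibbarev/ → xaxaerewibarev.
Rule 3 (final a-epenthesis): the form ends in the consonant /v/, so [a] is inserted word-finally. /xaxaerewibarev/ → xaxaerewibareva.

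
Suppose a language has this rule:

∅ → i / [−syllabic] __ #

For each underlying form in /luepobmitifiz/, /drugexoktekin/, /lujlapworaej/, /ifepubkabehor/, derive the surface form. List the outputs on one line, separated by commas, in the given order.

/luepobmitifiz/: the form ends in the consonant /z/, so [i] is inserted word-finally. → [luepobmitifizi].
/drugexoktekin/: the form ends in the consonant /n/, so [i] is inserted word-finally. → [drugexoktekini].
/lujlapworaej/: the form ends in the consonant /j/, so [i] is inserted word-finally. → [lujlapworaeji].
/ifepubkabehor/: the form ends in the consonant /r/, so [i] is inserted word-finally. → [ifepubkabehori].

luepobmitifizi, drugexoktekini, lujlapworaeji, ifepubkabehori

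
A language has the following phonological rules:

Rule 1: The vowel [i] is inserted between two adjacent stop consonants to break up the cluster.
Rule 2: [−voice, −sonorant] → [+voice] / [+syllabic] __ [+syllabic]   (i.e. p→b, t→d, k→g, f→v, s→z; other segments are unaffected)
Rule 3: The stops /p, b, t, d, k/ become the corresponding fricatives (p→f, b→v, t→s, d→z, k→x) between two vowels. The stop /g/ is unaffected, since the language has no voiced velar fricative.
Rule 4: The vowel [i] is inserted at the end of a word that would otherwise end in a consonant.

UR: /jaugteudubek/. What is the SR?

jaugizeuzuveki

Rule 1 (stop-cluster i-epenthesis): /g/ and /t/ form a stop–stop cluster, so [i] is inserted between them. /jaugteudubek/ → jaugiteudubek.
Rule 2 (intervocalic voicing): /t/ is a voiceless obstruent between vowels /i/ and /e/, so it voices to [d]. /jaugiteudubek/ → jaugideudubek.
Rule 3 (intervocalic spirantization): /d/ is a stop between vowels /i/ and /e/, so it spirantizes to the fricative [z]. /d/ is a stop between vowels /u/ and /u/, so it spirantizes to the fricative [z]. /b/ is a stop between vowels /u/ and /e/, so it spirantizes to the fricative [v]. /jaugideudubek/ → jaugizeuzuvek.
Rule 4 (final i-epenthesis): the form ends in the consonant /k/, so [i] is inserted word-finally. /jaugizeuzuvek/ → jaugizeuzuveki.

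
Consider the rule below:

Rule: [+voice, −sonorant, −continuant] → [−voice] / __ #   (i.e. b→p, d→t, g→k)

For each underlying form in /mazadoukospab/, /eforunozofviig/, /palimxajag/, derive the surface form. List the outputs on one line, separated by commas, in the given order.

mazadoukospap, eforunozofviik, palimxajak

/mazadoukospab/: /b/ is a voiced stop in word-final position, so it devoices to [p]. → [mazadoukospap].
/eforunozofviig/: /g/ is a voiced stop in word-final position, so it devoices to [k]. → [eforunozofviik].
/palimxajag/: /g/ is a voiced stop in word-final position, so it devoices to [k]. → [palimxajak].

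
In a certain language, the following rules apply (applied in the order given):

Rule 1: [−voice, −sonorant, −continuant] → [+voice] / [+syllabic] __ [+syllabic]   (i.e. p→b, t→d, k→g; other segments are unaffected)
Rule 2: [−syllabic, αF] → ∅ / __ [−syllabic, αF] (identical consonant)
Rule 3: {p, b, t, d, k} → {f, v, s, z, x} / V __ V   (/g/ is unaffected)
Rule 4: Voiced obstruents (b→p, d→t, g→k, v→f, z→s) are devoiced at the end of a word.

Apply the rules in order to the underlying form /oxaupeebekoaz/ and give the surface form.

Rule 1 (intervocalic voicing): /p/ is a voiceless stop between vowels /u/ and /e/, so it voices to [b]. /k/ is a voiceless stop between vowels /e/ and /o/, so it voices to [g]. /oxaupeebekoaz/ → oxaubeebegoaz.
Rule 2 (degemination): no segment meets the environment; /oxaubeebegoaz/ is unchanged.
Rule 3 (intervocalic spirantization): /b/ is a stop between vowels /u/ and /e/, so it spirantizes to the fricative [v]. /b/ is a stop between vowels /e/ and /e/, so it spirantizes to the fricative [v]. /oxaubeebegoaz/ → oxauveevegoaz.
Rule 4 (final devoicing): /z/ is a voiced obstruent in word-final position, so it devoices to [s]. /oxauveevegoaz/ → oxauveevegoas.

oxauveevegoas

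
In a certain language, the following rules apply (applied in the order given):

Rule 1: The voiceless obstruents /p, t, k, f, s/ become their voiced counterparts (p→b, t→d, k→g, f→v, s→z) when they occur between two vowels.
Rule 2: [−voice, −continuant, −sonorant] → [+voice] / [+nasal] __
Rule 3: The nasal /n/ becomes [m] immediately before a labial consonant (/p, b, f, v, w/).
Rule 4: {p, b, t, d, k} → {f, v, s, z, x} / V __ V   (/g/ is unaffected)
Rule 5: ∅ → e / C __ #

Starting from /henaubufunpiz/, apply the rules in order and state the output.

Rule 1 (intervocalic voicing): /f/ is a voiceless obstruent between vowels /u/ and /u/, so it voices to [v]. /henaubufunpiz/ → henaubuvunpiz.
Rule 2 (post-nasal voicing): /p/ is a voiceless stop immediately after the nasal /n/, so it voices to [b]. /henaubuvunpiz/ → henaubuvunbiz.
Rule 3 (nasal place assimilation): /n/ precedes the labial consonant /b/, so it assimilates in place to [m]. /henaubuvunbiz/ → henaubuvumbiz.
Rule 4 (intervocalic spirantization): /b/ is a stop between vowels /u/ and /u/, so it spirantizes to the fricative [v]. /henaubuvumbiz/ → henauvuvumbiz.
Rule 5 (final e-epenthesis): the form ends in the consonant /z/, so [e] is inserted word-finally. /henauvuvumbiz/ → henauvuvumbize.

henauvuvumbize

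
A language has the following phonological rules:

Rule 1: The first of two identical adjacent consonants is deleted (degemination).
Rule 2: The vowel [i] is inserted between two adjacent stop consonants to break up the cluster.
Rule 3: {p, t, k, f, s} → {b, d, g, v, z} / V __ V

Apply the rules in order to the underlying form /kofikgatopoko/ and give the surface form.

kovigigadobogo

Rule 1 (degemination): no segment meets the environment; /kofikgatopoko/ is unchanged.
Rule 2 (stop-cluster i-epenthesis): /k/ and /g/ form a stop–stop cluster, so [i] is inserted between them. /kofikgatopoko/ → kofikigatopoko.
Rule 3 (intervocalic voicing): /f/ is a voiceless obstruent between vowels /o/ and /i/, so it voices to [v]. /k/ is a voiceless obstruent between vowels /i/ and /i/, so it voices to [g]. /t/ is a voiceless obstruent between vowels /a/ and /o/, so it voices to [d]. /p/ is a voiceless obstruent between vowels /o/ and /o/, so it voices to [b]. /k/ is a voiceless obstruent between vowels /o/ and /o/, so it voices to [g]. /kofikigatopoko/ → kovigigadobogo.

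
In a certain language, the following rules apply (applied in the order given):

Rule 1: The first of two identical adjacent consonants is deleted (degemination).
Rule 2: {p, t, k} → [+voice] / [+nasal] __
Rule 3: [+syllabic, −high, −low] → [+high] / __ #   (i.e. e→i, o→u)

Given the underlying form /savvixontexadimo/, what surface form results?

savixondexadimu

Rule 1 (degemination): /vv/ is a geminate; the first /v/ deletes. /savvixontexadimo/ → savixontexadimo.
Rule 2 (post-nasal voicing): /t/ is a voiceless stop immediately after the nasal /n/, so it voices to [d]. /savixontexadimo/ → savixondexadimo.
Rule 3 (final vowel raising): /o/ is a mid vowel in word-final position, so it raises to [u]. /savixondexadimo/ → savixondexadimu.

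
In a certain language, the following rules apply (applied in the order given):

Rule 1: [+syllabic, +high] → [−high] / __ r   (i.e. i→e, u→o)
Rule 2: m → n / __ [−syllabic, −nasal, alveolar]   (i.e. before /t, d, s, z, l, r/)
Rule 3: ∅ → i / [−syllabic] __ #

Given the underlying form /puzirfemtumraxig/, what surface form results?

Rule 1 (pre-rhotic lowering): /i/ is a high vowel immediately before /r/, so it lowers to [e]. /puzirfemtumraxig/ → puzerfemtumraxig.
Rule 2 (nasal place assimilation): /m/ precedes the alveolar consonant /t/, so it assimilates in place to [n]. /m/ precedes the alveolar consonant /r/, so it assimilates in place to [n]. /puzerfemtumraxig/ → puzerfentunraxig.
Rule 3 (final i-epenthesis): the form ends in the consonant /g/, so [i] is inserted word-finally. /puzerfentunraxig/ → puzerfentunraxigi.

puzerfentunraxigi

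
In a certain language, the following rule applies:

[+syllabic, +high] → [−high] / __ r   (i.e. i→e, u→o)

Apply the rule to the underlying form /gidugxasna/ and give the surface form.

gidugxasna

No segment of /gidugxasna/ meets the structural description of the rule, so the form surfaces unchanged.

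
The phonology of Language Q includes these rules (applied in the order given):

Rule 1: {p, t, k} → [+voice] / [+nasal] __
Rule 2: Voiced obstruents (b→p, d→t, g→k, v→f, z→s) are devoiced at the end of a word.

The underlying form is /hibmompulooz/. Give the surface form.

hibmombuloos

Rule 1 (post-nasal voicing): /p/ is a voiceless stop immediately after the nasal /m/, so it voices to [b]. /hibmompulooz/ → hibmombulooz.
Rule 2 (final devoicing): /z/ is a voiced obstruent in word-final position, so it devoices to [s]. /hibmombulooz/ → hibmombuloos.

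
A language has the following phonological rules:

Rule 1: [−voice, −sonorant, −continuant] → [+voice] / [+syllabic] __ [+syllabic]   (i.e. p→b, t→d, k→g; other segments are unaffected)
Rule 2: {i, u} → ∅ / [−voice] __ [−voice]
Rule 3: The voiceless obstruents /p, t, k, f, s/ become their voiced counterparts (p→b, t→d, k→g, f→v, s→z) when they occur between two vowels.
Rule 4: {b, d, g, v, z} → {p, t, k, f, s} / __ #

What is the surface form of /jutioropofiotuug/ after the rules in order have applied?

judiorobovioduuk

Rule 1 (intervocalic voicing): /t/ is a voiceless stop between vowels /u/ and /i/, so it voices to [d]. /p/ is a voiceless stop between vowels /o/ and /o/, so it voices to [b]. /t/ is a voiceless stop between vowels /o/ and /u/, so it voices to [d]. /jutioropofiotuug/ → judiorobofioduug.
Rule 2 (high vowel syncope): no segment meets the environment; /judiorobofioduug/ is unchanged.
Rule 3 (intervocalic voicing): /f/ is a voiceless obstruent between vowels /o/ and /i/, so it voices to [v]. /judiorobofioduug/ → judiorobovioduug.
Rule 4 (final devoicing): /g/ is a voiced obstruent in word-final position, so it devoices to [k]. /judiorobovioduug/ → judiorobovioduuk.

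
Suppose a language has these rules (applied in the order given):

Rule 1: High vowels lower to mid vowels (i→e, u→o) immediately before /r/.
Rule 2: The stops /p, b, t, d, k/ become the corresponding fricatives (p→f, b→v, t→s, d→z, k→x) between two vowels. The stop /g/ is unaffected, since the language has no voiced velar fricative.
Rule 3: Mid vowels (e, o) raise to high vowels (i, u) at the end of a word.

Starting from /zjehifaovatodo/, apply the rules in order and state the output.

zjehifaovasozu

Rule 1 (pre-rhotic lowering): no segment meets the environment; /zjehifaovatodo/ is unchanged.
Rule 2 (intervocalic spirantization): /t/ is a stop between vowels /a/ and /o/, so it spirantizes to the fricative [s]. /d/ is a stop between vowels /o/ and /o/, so it spirantizes to the fricative [z]. /zjehifaovatodo/ → zjehifaovasozo.
Rule 3 (final vowel raising): /o/ is a mid vowel in word-final position, so it raises to [u]. /zjehifaovasozo/ → zjehifaovasozu.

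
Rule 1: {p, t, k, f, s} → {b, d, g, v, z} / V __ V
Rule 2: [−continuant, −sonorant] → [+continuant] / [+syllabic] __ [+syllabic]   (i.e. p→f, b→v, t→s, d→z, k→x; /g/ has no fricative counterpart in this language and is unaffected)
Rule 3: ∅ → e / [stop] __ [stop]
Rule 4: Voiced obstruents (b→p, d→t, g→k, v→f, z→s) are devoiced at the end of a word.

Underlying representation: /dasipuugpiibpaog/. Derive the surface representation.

Rule 1 (intervocalic voicing): /s/ is a voiceless obstruent between vowels /a/ and /i/, so it voices to [z]. /p/ is a voiceless obstruent between vowels /i/ and /u/, so it voices to [b]. /dasipuugpiibpaog/ → dazibuugpiibpaog.
Rule 2 (intervocalic spirantization): /b/ is a stop between vowels /i/ and /u/, so it spirantizes to the fricative [v]. /dazibuugpiibpaog/ → dazivuugpiibpaog.
Rule 3 (stop-cluster e-epenthesis): /g/ and /p/ form a stop–stop cluster, so [e] is inserted between them. /b/ and /p/ form a stop–stop cluster, so [e] is inserted between them. /dazivuugpiibpaog/ → dazivuugepiibepaog.
Rule 4 (final devoicing): /g/ is a voiced obstruent in word-final position, so it devoices to [k]. /dazivuugepiibepaog/ → dazivuugepiibepaok.

dazivuugepiibepaok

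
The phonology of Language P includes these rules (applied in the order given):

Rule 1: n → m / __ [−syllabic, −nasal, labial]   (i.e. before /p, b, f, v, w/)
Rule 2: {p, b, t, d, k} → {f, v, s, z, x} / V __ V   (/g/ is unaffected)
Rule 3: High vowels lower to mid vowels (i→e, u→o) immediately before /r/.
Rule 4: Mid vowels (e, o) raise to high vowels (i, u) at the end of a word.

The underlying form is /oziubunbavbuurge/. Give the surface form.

Rule 1 (nasal place assimilation): /n/ precedes the labial consonant /b/, so it assimilates in place to [m]. /oziubunbavbuurge/ → oziubumbavbuurge.
Rule 2 (intervocalic spirantization): /b/ is a stop between vowels /u/ and /u/, so it spirantizes to the fricative [v]. /oziubumbavbuurge/ → oziuvumbavbuurge.
Rule 3 (pre-rhotic lowering): /u/ is a high vowel immediately before /r/, so it lowers to [o]. /oziuvumbavbuurge/ → oziuvumbavbuorge.
Rule 4 (final vowel raising): /e/ is a mid vowel in word-final position, so it raises to [i]. /oziuvumbavbuorge/ → oziuvumbavbuorgi.

oziuvumbavbuorgi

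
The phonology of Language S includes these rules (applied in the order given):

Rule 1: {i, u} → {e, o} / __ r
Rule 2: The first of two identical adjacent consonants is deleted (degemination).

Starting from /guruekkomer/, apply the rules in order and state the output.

goruekomer

Rule 1 (pre-rhotic lowering): /u/ is a high vowel immediately before /r/, so it lowers to [o]. /guruekkomer/ → goruekkomer.
Rule 2 (degemination): /kk/ is a geminate; the first /k/ deletes. /goruekkomer/ → goruekomer.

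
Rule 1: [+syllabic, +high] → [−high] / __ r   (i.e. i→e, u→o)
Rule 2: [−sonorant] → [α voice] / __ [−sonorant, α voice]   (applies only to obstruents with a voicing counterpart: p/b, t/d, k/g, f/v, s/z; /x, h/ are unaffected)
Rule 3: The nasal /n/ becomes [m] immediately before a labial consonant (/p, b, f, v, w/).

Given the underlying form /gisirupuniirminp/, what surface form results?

giserupuniermimp

Rule 1 (pre-rhotic lowering): /i/ is a high vowel immediately before /r/, so it lowers to [e]. /i/ is a high vowel immediately before /r/, so it lowers to [e]. /gisirupuniirminp/ → giserupunierminp.
Rule 2 (regressive voicing assimilation): no segment meets the environment; /giserupunierminp/ is unchanged.
Rule 3 (nasal place assimilation): /n/ precedes the labial consonant /p/, so it assimilates in place to [m]. /giserupunierminp/ → giserupuniermimp.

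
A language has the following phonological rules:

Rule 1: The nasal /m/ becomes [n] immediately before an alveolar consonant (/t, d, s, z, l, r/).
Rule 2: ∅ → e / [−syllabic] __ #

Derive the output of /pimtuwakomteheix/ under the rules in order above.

pintuwakonteheixe

Rule 1 (nasal place assimilation): /m/ precedes the alveolar consonant /t/, so it assimilates in place to [n]. /m/ precedes the alveolar consonant /t/, so it assimilates in place to [n]. /pimtuwakomteheix/ → pintuwakonteheix.
Rule 2 (final e-epenthesis): the form ends in the consonant /x/, so [e] is inserted word-finally. /pintuwakonteheix/ → pintuwakonteheixe.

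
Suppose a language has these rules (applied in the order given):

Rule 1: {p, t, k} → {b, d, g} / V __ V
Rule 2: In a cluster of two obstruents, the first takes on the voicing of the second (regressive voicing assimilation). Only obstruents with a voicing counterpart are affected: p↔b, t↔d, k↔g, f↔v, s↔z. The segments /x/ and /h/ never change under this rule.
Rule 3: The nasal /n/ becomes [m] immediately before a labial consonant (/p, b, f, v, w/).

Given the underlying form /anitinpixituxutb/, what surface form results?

anidimpixiduxudb

Rule 1 (intervocalic voicing): /t/ is a voiceless stop between vowels /i/ and /i/, so it voices to [d]. /t/ is a voiceless stop between vowels /i/ and /u/, so it voices to [d]. /anitinpixituxutb/ → anidinpixiduxutb.
Rule 2 (regressive voicing assimilation): /t/ precedes the voiced obstruent /b/, so it voices to [d] by assimilation. /anidinpixiduxutb/ → anidinpixiduxudb.
Rule 3 (nasal place assimilation): /n/ precedes the labial consonant /p/, so it assimilates in place to [m]. /anidinpixiduxudb/ → anidimpixiduxudb.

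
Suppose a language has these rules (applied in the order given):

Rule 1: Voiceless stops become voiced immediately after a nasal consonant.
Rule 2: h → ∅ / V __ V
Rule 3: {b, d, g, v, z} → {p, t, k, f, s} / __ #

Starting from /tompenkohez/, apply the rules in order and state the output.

Rule 1 (post-nasal voicing): /p/ is a voiceless stop immediately after the nasal /m/, so it voices to [b]. /k/ is a voiceless stop immediately after the nasal /n/, so it voices to [g]. /tompenkohez/ → tombengohez.
Rule 2 (intervocalic h-deletion): /h/ occurs between vowels /o/ and /e/, so it deletes. /tombengohez/ → tombengoez.
Rule 3 (final devoicing): /z/ is a voiced obstruent in word-final position, so it devoices to [s]. /tombengoez/ → tombengoes.

tombengoes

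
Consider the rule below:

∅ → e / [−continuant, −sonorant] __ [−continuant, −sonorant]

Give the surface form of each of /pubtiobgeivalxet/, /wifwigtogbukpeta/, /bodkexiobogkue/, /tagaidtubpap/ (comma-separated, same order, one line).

pubetiobegeivalxet, wifwigetogebukepeta, bodekexiobogekue, tagaidetubepap

/pubtiobgeivalxet/: /b/ and /t/ form a stop–stop cluster, so [e] is inserted between them. /b/ and /g/ form a stop–stop cluster, so [e] is inserted between them. → [pubetiobegeivalxet].
/wifwigtogbukpeta/: /g/ and /t/ form a stop–stop cluster, so [e] is inserted between them. /g/ and /b/ form a stop–stop cluster, so [e] is inserted between them. /k/ and /p/ form a stop–stop cluster, so [e] is inserted between them. → [wifwigetogebukepeta].
/bodkexiobogkue/: /d/ and /k/ form a stop–stop cluster, so [e] is inserted between them. /g/ and /k/ form a stop–stop cluster, so [e] is inserted between them. → [bodekexiobogekue].
/tagaidtubpap/: /d/ and /t/ form a stop–stop cluster, so [e] is inserted between them. /b/ and /p/ form a stop–stop cluster, so [e] is inserted between them. → [tagaidetubepap].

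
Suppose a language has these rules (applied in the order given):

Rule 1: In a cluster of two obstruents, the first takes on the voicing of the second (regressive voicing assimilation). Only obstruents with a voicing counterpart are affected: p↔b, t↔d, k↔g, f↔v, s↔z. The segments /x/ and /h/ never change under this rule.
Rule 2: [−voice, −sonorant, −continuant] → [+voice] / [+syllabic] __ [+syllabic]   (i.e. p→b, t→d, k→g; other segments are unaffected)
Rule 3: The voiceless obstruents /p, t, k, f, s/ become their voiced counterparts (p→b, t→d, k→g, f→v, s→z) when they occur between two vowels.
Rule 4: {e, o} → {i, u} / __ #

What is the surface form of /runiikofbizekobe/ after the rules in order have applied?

Rule 1 (regressive voicing assimilation): /f/ precedes the voiced obstruent /b/, so it voices to [v] by assimilation. /runiikofbizekobe/ → runiikovbizekobe.
Rule 2 (intervocalic voicing): /k/ is a voiceless stop between vowels /i/ and /o/, so it voices to [g]. /k/ is a voiceless stop between vowels /e/ and /o/, so it voices to [g]. /runiikovbizekobe/ → runiigovbizegobe.
Rule 3 (intervocalic voicing): no segment meets the environment; /runiigovbizegobe/ is unchanged.
Rule 4 (final vowel raising): /e/ is a mid vowel in word-final position, so it raises to [i]. /runiigovbizegobe/ → runiigovbizegobi.

runiigovbizegobi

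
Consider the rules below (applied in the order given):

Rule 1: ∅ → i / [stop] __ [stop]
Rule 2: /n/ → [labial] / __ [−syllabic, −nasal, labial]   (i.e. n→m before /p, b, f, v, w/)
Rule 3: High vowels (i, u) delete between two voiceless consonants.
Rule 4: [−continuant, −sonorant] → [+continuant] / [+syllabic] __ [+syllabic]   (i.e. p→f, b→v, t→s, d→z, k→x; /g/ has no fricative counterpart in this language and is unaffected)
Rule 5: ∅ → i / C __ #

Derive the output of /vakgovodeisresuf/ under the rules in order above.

vaxigovozeisresfi

Rule 1 (stop-cluster i-epenthesis): /k/ and /g/ form a stop–stop cluster, so [i] is inserted between them. /vakgovodeisresuf/ → vakigovodeisresuf.
Rule 2 (nasal place assimilation): no segment meets the environment; /vakigovodeisresuf/ is unchanged.
Rule 3 (high vowel syncope): /u/ is a high vowel flanked by voiceless consonants /s/ and /f/, so it deletes. /vakigovodeisresuf/ → vakigovodeisresf.
Rule 4 (intervocalic spirantization): /k/ is a stop between vowels /a/ and /i/, so it spirantizes to the fricative [x]. /d/ is a stop between vowels /o/ and /e/, so it spirantizes to the fricative [z]. /vakigovodeisresf/ → vaxigovozeisresf.
Rule 5 (final i-epenthesis): the form ends in the consonant /f/, so [i] is inserted word-finally. /vaxigovozeisresf/ → vaxigovozeisresfi.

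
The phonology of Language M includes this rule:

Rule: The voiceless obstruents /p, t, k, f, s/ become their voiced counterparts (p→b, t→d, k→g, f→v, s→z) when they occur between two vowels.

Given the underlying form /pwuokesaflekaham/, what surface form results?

/k/ is a voiceless obstruent between vowels /o/ and /e/, so it voices to [g].
/s/ is a voiceless obstruent between vowels /e/ and /a/, so it voices to [z].
/k/ is a voiceless obstruent between vowels /e/ and /a/, so it voices to [g].
The other instances of /p/, /f/ do not occur in the required environment and remain unchanged.
Surface form: [pwuogezaflegaham].

pwuogezaflegaham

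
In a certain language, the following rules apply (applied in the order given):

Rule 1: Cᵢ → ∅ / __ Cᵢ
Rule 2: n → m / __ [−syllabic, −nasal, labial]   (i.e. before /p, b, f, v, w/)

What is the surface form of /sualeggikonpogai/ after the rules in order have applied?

Rule 1 (degemination): /gg/ is a geminate; the first /g/ deletes. /sualeggikonpogai/ → sualegikonpogai.
Rule 2 (nasal place assimilation): /n/ precedes the labial consonant /p/, so it assimilates in place to [m]. /sualegikonpogai/ → sualegikompogai.

sualegikompogai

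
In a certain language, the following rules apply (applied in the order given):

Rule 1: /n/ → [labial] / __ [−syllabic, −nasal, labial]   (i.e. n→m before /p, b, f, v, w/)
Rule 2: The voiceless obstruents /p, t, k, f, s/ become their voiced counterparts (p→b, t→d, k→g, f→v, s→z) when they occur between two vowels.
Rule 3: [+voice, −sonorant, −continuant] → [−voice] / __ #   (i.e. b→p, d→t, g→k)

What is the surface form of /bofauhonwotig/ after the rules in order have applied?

Rule 1 (nasal place assimilation): /n/ precedes the labial consonant /w/, so it assimilates in place to [m]. /bofauhonwotig/ → bofauhomwotig.
Rule 2 (intervocalic voicing): /f/ is a voiceless obstruent between vowels /o/ and /a/, so it voices to [v]. /t/ is a voiceless obstruent between vowels /o/ and /i/, so it voices to [d]. /bofauhomwotig/ → bovauhomwodig.
Rule 3 (final devoicing): /g/ is a voiced stop in word-final position, so it devoices to [k]. /bovauhomwodig/ → bovauhomwodik.

bovauhomwodik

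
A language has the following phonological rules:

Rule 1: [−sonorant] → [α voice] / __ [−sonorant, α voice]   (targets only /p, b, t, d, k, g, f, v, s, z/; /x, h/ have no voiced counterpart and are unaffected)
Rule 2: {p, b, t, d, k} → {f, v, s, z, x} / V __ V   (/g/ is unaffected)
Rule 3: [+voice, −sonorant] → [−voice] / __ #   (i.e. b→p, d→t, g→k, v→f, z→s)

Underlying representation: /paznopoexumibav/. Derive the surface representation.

paznofoexumivaf

Rule 1 (regressive voicing assimilation): no segment meets the environment; /paznopoexumibav/ is unchanged.
Rule 2 (intervocalic spirantization): /p/ is a stop between vowels /o/ and /o/, so it spirantizes to the fricative [f]. /b/ is a stop between vowels /i/ and /a/, so it spirantizes to the fricative [v]. /paznopoexumibav/ → paznofoexumivav.
Rule 3 (final devoicing): /v/ is a voiced obstruent in word-final position, so it devoices to [f]. /paznofoexumivav/ → paznofoexumivaf.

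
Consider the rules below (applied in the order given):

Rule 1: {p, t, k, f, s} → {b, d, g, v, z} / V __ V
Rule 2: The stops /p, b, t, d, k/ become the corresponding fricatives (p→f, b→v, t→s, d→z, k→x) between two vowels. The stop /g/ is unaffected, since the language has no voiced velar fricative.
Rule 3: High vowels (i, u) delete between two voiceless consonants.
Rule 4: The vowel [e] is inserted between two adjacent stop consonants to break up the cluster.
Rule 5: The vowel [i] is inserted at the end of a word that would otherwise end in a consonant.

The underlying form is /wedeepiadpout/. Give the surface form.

wezeeviadepouti

Rule 1 (intervocalic voicing): /p/ is a voiceless obstruent between vowels /e/ and /i/, so it voices to [b]. /wedeepiadpout/ → wedeebiadpout.
Rule 2 (intervocalic spirantization): /d/ is a stop between vowels /e/ and /e/, so it spirantizes to the fricative [z]. /b/ is a stop between vowels /e/ and /i/, so it spirantizes to the fricative [v]. /wedeebiadpout/ → wezeeviadpout.
Rule 3 (high vowel syncope): no segment meets the environment; /wezeeviadpout/ is unchanged.
Rule 4 (stop-cluster e-epenthesis): /d/ and /p/ form a stop–stop cluster, so [e] is inserted between them. /wezeeviadpout/ → wezeeviadepout.
Rule 5 (final i-epenthesis): the form ends in the consonant /t/, so [i] is inserted word-finally. /wezeeviadepout/ → wezeeviadepouti.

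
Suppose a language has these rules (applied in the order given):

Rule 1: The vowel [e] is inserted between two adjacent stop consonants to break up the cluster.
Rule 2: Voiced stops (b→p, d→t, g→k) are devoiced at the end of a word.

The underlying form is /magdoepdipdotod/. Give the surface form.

magedoepedipedotot

Rule 1 (stop-cluster e-epenthesis): /g/ and /d/ form a stop–stop cluster, so [e] is inserted between them. /p/ and /d/ form a stop–stop cluster, so [e] is inserted between them. /p/ and /d/ form a stop–stop cluster, so [e] is inserted between them. /magdoepdipdotod/ → magedoepedipedotod.
Rule 2 (final devoicing): /d/ is a voiced stop in word-final position, so it devoices to [t]. /magedoepedipedotod/ → magedoepedipedotot.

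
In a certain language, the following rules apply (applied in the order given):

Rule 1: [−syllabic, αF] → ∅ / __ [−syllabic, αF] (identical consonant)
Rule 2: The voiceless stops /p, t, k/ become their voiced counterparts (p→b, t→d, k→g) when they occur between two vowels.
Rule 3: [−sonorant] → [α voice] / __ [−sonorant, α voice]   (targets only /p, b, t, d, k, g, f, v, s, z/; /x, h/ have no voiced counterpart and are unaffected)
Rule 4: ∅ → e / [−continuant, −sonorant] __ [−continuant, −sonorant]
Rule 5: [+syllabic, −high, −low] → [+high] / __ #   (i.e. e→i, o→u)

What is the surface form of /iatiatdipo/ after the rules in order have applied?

Rule 1 (degemination): no segment meets the environment; /iatiatdipo/ is unchanged.
Rule 2 (intervocalic voicing): /t/ is a voiceless stop between vowels /a/ and /i/, so it voices to [d]. /p/ is a voiceless stop between vowels /i/ and /o/, so it voices to [b]. /iatiatdipo/ → iadiatdibo.
Rule 3 (regressive voicing assimilation): /t/ precedes the voiced obstruent /d/, so it voices to [d] by assimilation. /iadiatdibo/ → iadiaddibo.
Rule 4 (stop-cluster e-epenthesis): /d/ and /d/ form a stop–stop cluster, so [e] is inserted between them. /iadiaddibo/ → iadiadedibo.
Rule 5 (final vowel raising): /o/ is a mid vowel in word-final position, so it raises to [u]. /iadiadedibo/ → iadiadedibu.

iadiadedibu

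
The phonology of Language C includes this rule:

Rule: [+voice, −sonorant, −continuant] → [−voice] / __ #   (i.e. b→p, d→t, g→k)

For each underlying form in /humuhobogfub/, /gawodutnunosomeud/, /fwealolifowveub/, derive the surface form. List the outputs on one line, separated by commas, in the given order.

humuhobogfup, gawodutnunosomeut, fwealolifowveup

/humuhobogfub/: /b/ is a voiced stop in word-final position, so it devoices to [p]. → [humuhobogfup].
/gawodutnunosomeud/: /d/ is a voiced stop in word-final position, so it devoices to [t]. → [gawodutnunosomeut].
/fwealolifowveub/: /b/ is a voiced stop in word-final position, so it devoices to [p]. → [fwealolifowveup].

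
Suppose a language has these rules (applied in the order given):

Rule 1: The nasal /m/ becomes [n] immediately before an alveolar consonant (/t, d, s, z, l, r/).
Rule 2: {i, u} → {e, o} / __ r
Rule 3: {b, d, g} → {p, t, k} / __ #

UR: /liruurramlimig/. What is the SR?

leruorranlimik

Rule 1 (nasal place assimilation): /m/ precedes the alveolar consonant /l/, so it assimilates in place to [n]. /liruurramlimig/ → liruurranlimig.
Rule 2 (pre-rhotic lowering): /i/ is a high vowel immediately before /r/, so it lowers to [e]. /u/ is a high vowel immediately before /r/, so it lowers to [o]. /liruurranlimig/ → leruorranlimig.
Rule 3 (final devoicing): /g/ is a voiced stop in word-final position, so it devoices to [k]. /leruorranlimig/ → leruorranlimik.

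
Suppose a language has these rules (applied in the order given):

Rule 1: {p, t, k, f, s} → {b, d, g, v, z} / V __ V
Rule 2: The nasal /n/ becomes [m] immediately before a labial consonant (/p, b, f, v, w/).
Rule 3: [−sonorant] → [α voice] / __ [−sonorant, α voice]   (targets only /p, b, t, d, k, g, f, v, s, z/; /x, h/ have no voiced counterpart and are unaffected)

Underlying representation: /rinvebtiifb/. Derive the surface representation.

rimveptiivb

Rule 1 (intervocalic voicing): no segment meets the environment; /rinvebtiifb/ is unchanged.
Rule 2 (nasal place assimilation): /n/ precedes the labial consonant /v/, so it assimilates in place to [m]. /rinvebtiifb/ → rimvebtiifb.
Rule 3 (regressive voicing assimilation): /b/ precedes the voiceless obstruent /t/, so it devoices to [p] by assimilation. /f/ precedes the voiced obstruent /b/, so it voices to [v] by assimilation. /rimvebtiifb/ → rimveptiivb.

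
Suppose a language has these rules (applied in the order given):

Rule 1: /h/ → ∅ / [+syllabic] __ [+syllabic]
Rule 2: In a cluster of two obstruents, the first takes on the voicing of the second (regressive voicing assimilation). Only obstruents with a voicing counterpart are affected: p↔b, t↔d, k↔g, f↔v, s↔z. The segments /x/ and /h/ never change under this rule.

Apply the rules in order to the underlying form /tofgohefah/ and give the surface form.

tovgoefah

Rule 1 (intervocalic h-deletion): /h/ occurs between vowels /o/ and /e/, so it deletes. /tofgohefah/ → tofgoefah.
Rule 2 (regressive voicing assimilation): /f/ precedes the voiced obstruent /g/, so it voices to [v] by assimilation. /tofgoefah/ → tovgoefah.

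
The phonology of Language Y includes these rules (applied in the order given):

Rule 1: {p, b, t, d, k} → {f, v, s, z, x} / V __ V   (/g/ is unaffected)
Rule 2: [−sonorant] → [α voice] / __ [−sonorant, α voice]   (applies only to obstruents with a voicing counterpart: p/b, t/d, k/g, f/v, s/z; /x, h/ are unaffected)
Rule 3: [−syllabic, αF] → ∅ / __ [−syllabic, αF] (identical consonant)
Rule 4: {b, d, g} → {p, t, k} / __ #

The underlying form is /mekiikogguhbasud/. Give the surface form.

mexiixoguhbasut

Rule 1 (intervocalic spirantization): /k/ is a stop between vowels /e/ and /i/, so it spirantizes to the fricative [x]. /k/ is a stop between vowels /i/ and /o/, so it spirantizes to the fricative [x]. /mekiikogguhbasud/ → mexiixogguhbasud.
Rule 2 (regressive voicing assimilation): no segment meets the environment; /mexiixogguhbasud/ is unchanged.
Rule 3 (degemination): /gg/ is a geminate; the first /g/ deletes. /mexiixogguhbasud/ → mexiixoguhbasud.
Rule 4 (final devoicing): /d/ is a voiced stop in word-final position, so it devoices to [t]. /mexiixoguhbasud/ → mexiixoguhbasut.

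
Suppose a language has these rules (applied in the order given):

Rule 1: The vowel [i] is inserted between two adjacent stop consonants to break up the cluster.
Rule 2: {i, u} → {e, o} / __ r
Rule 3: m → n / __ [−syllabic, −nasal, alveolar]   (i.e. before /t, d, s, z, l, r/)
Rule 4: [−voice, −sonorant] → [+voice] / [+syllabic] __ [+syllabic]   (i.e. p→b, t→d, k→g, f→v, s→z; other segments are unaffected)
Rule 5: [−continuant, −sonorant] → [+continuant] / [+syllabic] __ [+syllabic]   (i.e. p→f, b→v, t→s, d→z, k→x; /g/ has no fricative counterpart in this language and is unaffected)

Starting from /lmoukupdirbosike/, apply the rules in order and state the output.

Rule 1 (stop-cluster i-epenthesis): /p/ and /d/ form a stop–stop cluster, so [i] is inserted between them. /lmoukupdirbosike/ → lmoukupidirbosike.
Rule 2 (pre-rhotic lowering): /i/ is a high vowel immediately before /r/, so it lowers to [e]. /lmoukupidirbosike/ → lmoukupiderbosike.
Rule 3 (nasal place assimilation): no segment meets the environment; /lmoukupiderbosike/ is unchanged.
Rule 4 (intervocalic voicing): /k/ is a voiceless obstruent between vowels /u/ and /u/, so it voices to [g]. /p/ is a voiceless obstruent between vowels /u/ and /i/, so it voices to [b]. /s/ is a voiceless obstruent between vowels /o/ and /i/, so it voices to [z]. /k/ is a voiceless obstruent between vowels /i/ and /e/, so it voices to [g]. /lmoukupiderbosike/ → lmougubiderbozige.
Rule 5 (intervocalic spirantization): /b/ is a stop between vowels /u/ and /i/, so it spirantizes to the fricative [v]. /d/ is a stop between vowels /i/ and /e/, so it spirantizes to the fricative [z]. /lmougubiderbozige/ → lmouguvizerbozige.

lmouguvizerbozige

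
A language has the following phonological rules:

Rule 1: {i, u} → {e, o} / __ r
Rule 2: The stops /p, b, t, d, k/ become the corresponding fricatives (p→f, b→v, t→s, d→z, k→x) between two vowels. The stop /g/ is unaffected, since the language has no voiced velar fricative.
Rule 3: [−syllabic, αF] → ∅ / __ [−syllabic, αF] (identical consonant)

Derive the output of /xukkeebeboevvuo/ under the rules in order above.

xukeevevoevuo

Rule 1 (pre-rhotic lowering): no segment meets the environment; /xukkeebeboevvuo/ is unchanged.
Rule 2 (intervocalic spirantization): /b/ is a stop between vowels /e/ and /e/, so it spirantizes to the fricative [v]. /b/ is a stop between vowels /e/ and /o/, so it spirantizes to the fricative [v]. /xukkeebeboevvuo/ → xukkeevevoevvuo.
Rule 3 (degemination): /kk/ is a geminate; the first /k/ deletes. /vv/ is a geminate; the first /v/ deletes. /xukkeevevoevvuo/ → xukeevevoevuo.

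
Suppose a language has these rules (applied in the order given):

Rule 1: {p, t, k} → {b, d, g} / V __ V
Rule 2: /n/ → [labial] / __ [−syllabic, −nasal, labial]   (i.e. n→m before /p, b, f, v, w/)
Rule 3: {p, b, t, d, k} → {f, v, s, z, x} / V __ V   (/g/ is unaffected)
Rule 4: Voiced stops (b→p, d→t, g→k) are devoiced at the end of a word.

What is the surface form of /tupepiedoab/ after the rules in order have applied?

tuveviezoap

Rule 1 (intervocalic voicing): /p/ is a voiceless stop between vowels /u/ and /e/, so it voices to [b]. /p/ is a voiceless stop between vowels /e/ and /i/, so it voices to [b]. /tupepiedoab/ → tubebiedoab.
Rule 2 (nasal place assimilation): no segment meets the environment; /tubebiedoab/ is unchanged.
Rule 3 (intervocalic spirantization): /b/ is a stop between vowels /u/ and /e/, so it spirantizes to the fricative [v]. /b/ is a stop between vowels /e/ and /i/, so it spirantizes to the fricative [v]. /d/ is a stop between vowels /e/ and /o/, so it spirantizes to the fricative [z]. /tubebiedoab/ → tuveviezoab.
Rule 4 (final devoicing): /b/ is a voiced stop in word-final position, so it devoices to [p]. /tuveviezoab/ → tuveviezoap.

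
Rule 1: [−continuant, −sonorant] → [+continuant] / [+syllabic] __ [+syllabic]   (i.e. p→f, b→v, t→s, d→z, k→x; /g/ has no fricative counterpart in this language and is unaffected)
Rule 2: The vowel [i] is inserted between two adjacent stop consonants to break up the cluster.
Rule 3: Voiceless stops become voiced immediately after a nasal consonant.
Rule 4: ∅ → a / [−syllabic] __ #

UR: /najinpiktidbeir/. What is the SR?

najinbikitidibeira

Rule 1 (intervocalic spirantization): no segment meets the environment; /najinpiktidbeir/ is unchanged.
Rule 2 (stop-cluster i-epenthesis): /k/ and /t/ form a stop–stop cluster, so [i] is inserted between them. /d/ and /b/ form a stop–stop cluster, so [i] is inserted between them. /najinpiktidbeir/ → najinpikitidibeir.
Rule 3 (post-nasal voicing): /p/ is a voiceless stop immediately after the nasal /n/, so it voices to [b]. /najinpikitidibeir/ → najinbikitidibeir.
Rule 4 (final a-epenthesis): the form ends in the consonant /r/, so [a] is inserted word-finally. /najinbikitidibeir/ → najinbikitidibeira.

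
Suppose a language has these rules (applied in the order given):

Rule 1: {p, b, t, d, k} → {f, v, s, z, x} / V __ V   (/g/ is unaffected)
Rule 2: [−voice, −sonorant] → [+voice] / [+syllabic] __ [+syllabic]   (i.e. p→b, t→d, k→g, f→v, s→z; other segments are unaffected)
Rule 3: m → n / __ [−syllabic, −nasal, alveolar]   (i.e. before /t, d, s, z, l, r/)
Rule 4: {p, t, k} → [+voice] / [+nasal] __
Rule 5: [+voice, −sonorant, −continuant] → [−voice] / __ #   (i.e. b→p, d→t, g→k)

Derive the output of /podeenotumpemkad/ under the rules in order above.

pozeenozumbemgat

Rule 1 (intervocalic spirantization): /d/ is a stop between vowels /o/ and /e/, so it spirantizes to the fricative [z]. /t/ is a stop between vowels /o/ and /u/, so it spirantizes to the fricative [s]. /podeenotumpemkad/ → pozeenosumpemkad.
Rule 2 (intervocalic voicing): /s/ is a voiceless obstruent between vowels /o/ and /u/, so it voices to [z]. /pozeenosumpemkad/ → pozeenozumpemkad.
Rule 3 (nasal place assimilation): no segment meets the environment; /pozeenozumpemkad/ is unchanged.
Rule 4 (post-nasal voicing): /p/ is a voiceless stop immediately after the nasal /m/, so it voices to [b]. /k/ is a voiceless stop immediately after the nasal /m/, so it voices to [g]. /pozeenozumpemkad/ → pozeenozumbemgad.
Rule 5 (final devoicing): /d/ is a voiced stop in word-final position, so it devoices to [t]. /pozeenozumbemgad/ → pozeenozumbemgat.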